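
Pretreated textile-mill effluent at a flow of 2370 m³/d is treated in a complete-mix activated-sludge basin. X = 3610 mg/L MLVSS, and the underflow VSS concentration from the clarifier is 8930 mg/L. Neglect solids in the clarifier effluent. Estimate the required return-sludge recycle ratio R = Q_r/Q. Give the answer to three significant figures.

Solids balance on the clarifier gives (1+R)X = R·X_r, so R = X/(X_r − X) = 3610 / (8930 − 3610) = 0.6786.

R ≈ 0.679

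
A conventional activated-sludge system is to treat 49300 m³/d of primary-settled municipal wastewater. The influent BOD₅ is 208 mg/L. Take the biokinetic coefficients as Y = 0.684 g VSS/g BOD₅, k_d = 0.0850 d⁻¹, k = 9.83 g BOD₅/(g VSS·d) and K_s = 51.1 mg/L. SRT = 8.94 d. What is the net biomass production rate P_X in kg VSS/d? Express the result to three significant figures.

From the Monod/SRT balance for a CMAS, S = K_s·(1+k_d θ_c)/[θ_c·(Y k − k_d) − 1] = 51.1 × (1 + 0.0850 × 8.94) / [8.94 × (0.684 × 9.83 − 0.0850) − 1] = 89.93 / 58.35 = 1.541 mg/L.
Y_obs = Y / (1 + k_d θ_c) = 0.684 / (1 + 0.0850 × 8.94) = 0.684 / 1.760 = 0.3887.
Mass of BOD₅ removed per day: Q(S₀ − S) = 49300 × 206.5 g/m³ = 10178 kg/d.
So the net sludge growth is P_X = 0.3887 × 10178 = 3956 kg VSS/d.

P_X ≈ 3960 kg VSS/d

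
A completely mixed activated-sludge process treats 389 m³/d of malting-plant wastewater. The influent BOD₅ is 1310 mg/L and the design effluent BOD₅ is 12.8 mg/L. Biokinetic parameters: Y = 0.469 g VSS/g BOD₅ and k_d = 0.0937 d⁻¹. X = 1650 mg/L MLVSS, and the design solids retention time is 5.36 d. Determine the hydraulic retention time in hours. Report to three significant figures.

Rearranging the biomass balance for a CMAS with decay, V = Y·Q·ΔS·θ_c / [X·(1+k_d θ_c)] = 0.469 × 389 × (1310 − 12.8) × 5.36 / [1650 × (1 + 0.0937 × 5.36)] = 1.27×10^6 / 2479 = 511.8 m³.
τ = V/Q = 511.8/389 = 1.316 d, or 31.57 h.

τ ≈ 31.6 h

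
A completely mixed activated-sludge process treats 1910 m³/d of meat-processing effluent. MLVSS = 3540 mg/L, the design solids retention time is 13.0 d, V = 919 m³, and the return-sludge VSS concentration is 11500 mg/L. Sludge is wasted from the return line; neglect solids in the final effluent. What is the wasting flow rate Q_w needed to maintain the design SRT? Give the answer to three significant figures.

Q_w ≈ 21.8 m³/d

Wasting from the return line (neglecting effluent solids): Q_w = V·X / (θ_c·X_r) = 919.0 × 3540 / (13.0 × 11500) = 21.76 m³/d.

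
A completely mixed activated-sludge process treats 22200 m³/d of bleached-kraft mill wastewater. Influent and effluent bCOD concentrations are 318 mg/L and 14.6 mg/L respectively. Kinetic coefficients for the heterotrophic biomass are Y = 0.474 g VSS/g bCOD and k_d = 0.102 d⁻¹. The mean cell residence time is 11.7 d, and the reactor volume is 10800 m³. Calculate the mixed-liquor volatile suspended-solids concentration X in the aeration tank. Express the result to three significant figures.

X = Y·Q·ΔS·θ_c / [V·(1 + k_d θ_c)] = 0.474 × 22200 × (318 − 14.6) × 11.7 / [10800 × (1 + 0.102 × 11.7)] = 1577 mg/L.

X ≈ 1580 mg/L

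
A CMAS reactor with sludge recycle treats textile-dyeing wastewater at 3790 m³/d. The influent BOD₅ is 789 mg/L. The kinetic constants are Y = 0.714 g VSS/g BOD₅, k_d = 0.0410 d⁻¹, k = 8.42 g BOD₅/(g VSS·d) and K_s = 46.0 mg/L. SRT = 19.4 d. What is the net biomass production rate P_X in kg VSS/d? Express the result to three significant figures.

P_X ≈ 1190 kg VSS/d

From the Monod/SRT balance for a CMAS, S = K_s·(1+k_d θ_c)/[θ_c·(Y k − k_d) − 1] = 46.0 × (1 + 0.0410 × 19.4) / [19.4 × (0.714 × 8.42 − 0.0410) − 1] = 82.59 / 114.8 = 0.7192 mg/L.
The observed yield is Y_obs = Y/(1 + k_d·θ_c) = 0.714 / (1 + 0.0410 × 19.4) = 0.714 / 1.795 = 0.3977 g VSS per g BOD₅ removed.
Mass of BOD₅ removed per day: Q(S₀ − S) = 3790 × 788.3 g/m³ = 2988 kg/d.
So the net sludge growth is P_X = 0.3977 × 2988 = 1188 kg VSS/d.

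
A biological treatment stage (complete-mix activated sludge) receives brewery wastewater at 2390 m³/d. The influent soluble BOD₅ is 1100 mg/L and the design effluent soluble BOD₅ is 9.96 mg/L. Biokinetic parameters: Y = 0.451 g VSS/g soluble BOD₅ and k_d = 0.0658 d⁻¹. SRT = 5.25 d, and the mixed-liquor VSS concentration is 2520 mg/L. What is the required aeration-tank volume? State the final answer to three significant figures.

V ≈ 1820 m³

Rearranging the biomass balance for a CMAS with decay, V = Y·Q·ΔS·θ_c / [X·(1+k_d θ_c)] = 0.451 × 2390 × (1100 − 9.96) × 5.25 / [2520 × (1 + 0.0658 × 5.25)] = 6.17×10^6 / 3391 = 1819 m³.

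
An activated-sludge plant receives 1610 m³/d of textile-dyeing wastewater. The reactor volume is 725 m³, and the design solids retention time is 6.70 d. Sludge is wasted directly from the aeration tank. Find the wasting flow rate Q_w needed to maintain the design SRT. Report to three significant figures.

Wasting from the aeration tank: Q_w = V / θ_c = 725.0 / 6.70 = 108.2 m³/d.

Q_w ≈ 108 m³/d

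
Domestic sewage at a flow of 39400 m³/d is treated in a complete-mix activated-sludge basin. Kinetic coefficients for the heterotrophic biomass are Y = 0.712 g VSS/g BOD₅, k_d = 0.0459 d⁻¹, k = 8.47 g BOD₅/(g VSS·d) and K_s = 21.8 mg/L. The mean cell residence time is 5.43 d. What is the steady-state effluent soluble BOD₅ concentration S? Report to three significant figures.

For a completely mixed reactor with recycle the Lawrence–McCarty relation gives S = K_s·(1 + k_d·θ_c) / [θ_c·(Y·k − k_d) − 1] = 21.8 × (1 + 0.0459 × 5.43) / [5.43 × (0.712 × 8.47 − 0.0459) − 1] = 27.23 / 31.50 = 0.8646 mg/L.

S ≈ 0.865 mg/L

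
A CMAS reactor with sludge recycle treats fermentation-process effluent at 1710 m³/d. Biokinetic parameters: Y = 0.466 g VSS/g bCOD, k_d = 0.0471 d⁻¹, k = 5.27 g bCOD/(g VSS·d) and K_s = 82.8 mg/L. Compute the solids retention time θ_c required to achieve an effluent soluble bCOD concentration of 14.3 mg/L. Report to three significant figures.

At the target effluent, Y k S/(K_s+S) = 0.466×5.27×14.3/97.10 = 0.3617 d⁻¹.
1/θ_c = 0.3617 − 0.0471 = 0.3146 d⁻¹, so θ_c = 3.179 d.

θ_c ≈ 3.18 d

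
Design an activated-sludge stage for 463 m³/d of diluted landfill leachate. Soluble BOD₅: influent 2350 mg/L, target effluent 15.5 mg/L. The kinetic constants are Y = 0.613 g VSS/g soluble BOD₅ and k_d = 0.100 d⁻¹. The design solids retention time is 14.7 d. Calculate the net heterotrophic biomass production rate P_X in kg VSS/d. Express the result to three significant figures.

P_X ≈ 268 kg VSS/d

Observed yield with endogenous decay: Y_obs = Y / (1 + k_d·θ_c) = 0.613 / (1 + 0.100 × 14.7) = 0.613 / 2.470 = 0.2482 g VSS/g soluble BOD₅.
Mass of soluble BOD₅ removed per day: Q(S₀ − S) = 463 × 2334 g/m³ = 1081 kg/d.
P_X = Y_obs · Q(S₀ − S) = 0.2482 × 1081 = 268.2 kg VSS/d.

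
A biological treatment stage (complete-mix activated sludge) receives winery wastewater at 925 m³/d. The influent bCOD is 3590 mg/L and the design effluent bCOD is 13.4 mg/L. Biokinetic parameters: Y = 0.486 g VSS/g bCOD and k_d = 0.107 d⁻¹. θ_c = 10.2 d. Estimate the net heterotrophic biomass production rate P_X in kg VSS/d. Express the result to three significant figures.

Y_obs = Y / (1 + k_d θ_c) = 0.486 / (1 + 0.107 × 10.2) = 0.486 / 2.091 = 0.2324.
Mass of bCOD removed per day: Q(S₀ − S) = 925 × 3577 g/m³ = 3308 kg/d.
Net biomass production P_X = Y_obs × Q·(S₀ − S) = 0.2324 × 3308 = 768.8 kg VSS/d.

P_X ≈ 769 kg VSS/d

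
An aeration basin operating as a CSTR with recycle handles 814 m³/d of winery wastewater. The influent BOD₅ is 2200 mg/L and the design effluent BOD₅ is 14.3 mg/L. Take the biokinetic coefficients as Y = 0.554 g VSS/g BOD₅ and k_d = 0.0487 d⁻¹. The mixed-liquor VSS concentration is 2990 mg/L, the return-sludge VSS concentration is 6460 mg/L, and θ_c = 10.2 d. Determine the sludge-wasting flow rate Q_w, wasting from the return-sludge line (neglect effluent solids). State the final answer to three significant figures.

Steady-state biomass mass balance: V·X·(1 + k_d·θ_c) = Y·Q·(S₀ − S)·θ_c, so V = 0.554 × 814 × (2200 − 14.3) × 10.2 / [2990 × (1 + 0.0487 × 10.2)] = 1.01×10^7 / 4475 = 2247 m³.
Wasting from the return line (neglecting effluent solids): Q_w = V·X / (θ_c·X_r) = 2247 × 2990 / (10.2 × 6460) = 101.9 m³/d.

Q_w ≈ 102 m³/d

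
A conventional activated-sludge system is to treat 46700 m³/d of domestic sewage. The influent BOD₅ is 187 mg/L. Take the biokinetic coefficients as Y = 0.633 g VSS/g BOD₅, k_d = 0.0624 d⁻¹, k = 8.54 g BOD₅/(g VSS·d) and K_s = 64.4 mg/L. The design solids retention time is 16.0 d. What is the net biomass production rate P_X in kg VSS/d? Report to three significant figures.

P_X ≈ 2740 kg VSS/d

For a completely mixed reactor with recycle the Lawrence–McCarty relation gives S = K_s·(1 + k_d·θ_c) / [θ_c·(Y·k − k_d) − 1] = 64.4 × (1 + 0.0624 × 16.0) / [16.0 × (0.633 × 8.54 − 0.0624) − 1] = 128.7 / 84.49 = 1.523 mg/L.
Y_obs = Y / (1 + k_d θ_c) = 0.633 / (1 + 0.0624 × 16.0) = 0.633 / 1.998 = 0.3168.
ΔS = 187 − 1.52 = 185.5 mg/L, so the substrate removal rate is 46700 × 185.5/1000 = 8662 kg BOD₅/d.
P_X = Y_obs · Q(S₀ − S) = 0.3168 × 8662 = 2744 kg VSS/d.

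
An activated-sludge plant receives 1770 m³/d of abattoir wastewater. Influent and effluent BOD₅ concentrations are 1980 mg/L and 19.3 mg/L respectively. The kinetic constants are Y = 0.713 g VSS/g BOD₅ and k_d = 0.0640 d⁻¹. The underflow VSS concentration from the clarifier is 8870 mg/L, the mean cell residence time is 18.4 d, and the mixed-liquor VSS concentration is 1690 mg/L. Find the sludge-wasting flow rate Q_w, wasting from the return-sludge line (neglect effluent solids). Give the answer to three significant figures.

Steady-state biomass mass balance: V·X·(1 + k_d·θ_c) = Y·Q·(S₀ − S)·θ_c, so V = 0.713 × 1770 × (1980 − 19.3) × 18.4 / [1690 × (1 + 0.0640 × 18.4)] = 4.55×10^7 / 3680 = 12372 m³.
θ_c = V·X/(Q_w·X_r) when wasting from the recycle, so Q_w = V·X/(θ_c·X_r) = 12372 × 1690 / (18.4 × 8870) = 128.1 m³/d.

Q_w ≈ 128 m³/d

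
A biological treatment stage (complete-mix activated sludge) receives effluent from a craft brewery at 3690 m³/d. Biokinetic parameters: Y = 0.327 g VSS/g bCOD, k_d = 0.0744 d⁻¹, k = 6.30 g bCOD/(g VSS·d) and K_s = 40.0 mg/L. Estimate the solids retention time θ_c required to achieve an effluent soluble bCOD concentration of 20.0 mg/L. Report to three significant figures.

At the target effluent, Y k S/(K_s+S) = 0.327×6.30×20.0/60.00 = 0.6867 d⁻¹.
1/θ_c = 0.6867 − 0.0744 = 0.6123 d⁻¹, so θ_c = 1.633 d.

θ_c ≈ 1.63 d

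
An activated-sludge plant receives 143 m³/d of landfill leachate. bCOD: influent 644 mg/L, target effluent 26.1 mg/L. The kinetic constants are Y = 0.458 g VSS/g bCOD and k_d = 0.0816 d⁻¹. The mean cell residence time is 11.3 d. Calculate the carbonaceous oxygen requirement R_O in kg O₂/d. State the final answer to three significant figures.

R_O ≈ 58.5 kg O₂/d

Y_obs = Y / (1 + k_d θ_c) = 0.458 / (1 + 0.0816 × 11.3) = 0.458 / 1.922 = 0.2383.
Q·(S₀ − S) = 143 × (644 − 26.1) × 10⁻³ = 88.36 kg/d removed.
P_X = Y_obs·Q·(S₀ − S) = 0.2383 × 88.36 = 21.05 kg VSS/d.
Carbonaceous O₂ demand = substrate oxidised − cell-mass equivalent = 88.36 − 1.42 × 21.05 = 58.46 kg O₂/d.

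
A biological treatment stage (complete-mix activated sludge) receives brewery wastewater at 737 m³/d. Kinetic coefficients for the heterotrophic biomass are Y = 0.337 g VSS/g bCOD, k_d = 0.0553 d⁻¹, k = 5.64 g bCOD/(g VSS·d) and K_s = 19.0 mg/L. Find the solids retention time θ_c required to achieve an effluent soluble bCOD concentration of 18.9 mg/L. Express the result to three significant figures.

θ_c ≈ 1.12 d

At the target effluent, Y k S/(K_s+S) = 0.337×5.64×18.9/37.90 = 0.9478 d⁻¹.
Then 1/θ_c = μ − k_d = 0.9478 − 0.0553 = 0.8925 d⁻¹, giving θ_c = 1.120 d.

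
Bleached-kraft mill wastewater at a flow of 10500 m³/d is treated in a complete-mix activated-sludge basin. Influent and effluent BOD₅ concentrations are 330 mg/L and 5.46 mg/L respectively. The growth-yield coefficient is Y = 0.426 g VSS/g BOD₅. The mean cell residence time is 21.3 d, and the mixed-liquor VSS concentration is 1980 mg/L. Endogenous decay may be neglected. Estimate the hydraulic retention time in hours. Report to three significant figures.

V·X = Y·Q·ΔS·θ_c gives V = 0.426 × 10500 × (330 − 5.46) × 21.3 / 1980 = 15616 m³.
HRT = V/Q = 15616 m³ / 10500 m³·d⁻¹ = 1.487 d × 24 = 35.69 h.

τ ≈ 35.7 h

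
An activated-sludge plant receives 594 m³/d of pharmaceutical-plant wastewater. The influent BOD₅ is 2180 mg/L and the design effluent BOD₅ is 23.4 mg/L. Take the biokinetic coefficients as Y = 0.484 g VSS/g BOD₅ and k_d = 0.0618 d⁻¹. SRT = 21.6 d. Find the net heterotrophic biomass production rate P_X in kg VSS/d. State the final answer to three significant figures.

The observed yield is Y_obs = Y/(1 + k_d·θ_c) = 0.484 / (1 + 0.0618 × 21.6) = 0.484 / 2.335 = 0.2073 g VSS per g BOD₅ removed.
Substrate removed = Q·(S₀ − S) = 594 m³/d × (2180 − 23.4) g/m³ = 1.28×10^6 g/d = 1281 kg/d.
P_X = Y_obs · Q(S₀ − S) = 0.2073 × 1281 = 265.5 kg VSS/d.

P_X ≈ 266 kg VSS/d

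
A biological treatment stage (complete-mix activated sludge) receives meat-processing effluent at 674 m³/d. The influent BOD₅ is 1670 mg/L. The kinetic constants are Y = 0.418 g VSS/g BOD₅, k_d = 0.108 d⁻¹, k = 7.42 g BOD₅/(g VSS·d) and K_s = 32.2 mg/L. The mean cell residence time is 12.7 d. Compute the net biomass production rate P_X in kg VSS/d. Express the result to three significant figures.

P_X ≈ 198 kg VSS/d

From the Monod/SRT balance for a CMAS, S = K_s·(1+k_d θ_c)/[θ_c·(Y k − k_d) − 1] = 32.2 × (1 + 0.108 × 12.7) / [12.7 × (0.418 × 7.42 − 0.108) − 1] = 76.37 / 37.02 = 2.063 mg/L.
Observed yield with endogenous decay: Y_obs = Y / (1 + k_d·θ_c) = 0.418 / (1 + 0.108 × 12.7) = 0.418 / 2.372 = 0.1763 g VSS/g BOD₅.
Substrate removed = Q·(S₀ − S) = 674 m³/d × (1670 − 2.06) g/m³ = 1.12×10^6 g/d = 1124 kg/d.
Biomass produced: P_X = Y_obs·Q·ΔS = 0.1763 × 1124 ≈ 198.1 kg VSS/d.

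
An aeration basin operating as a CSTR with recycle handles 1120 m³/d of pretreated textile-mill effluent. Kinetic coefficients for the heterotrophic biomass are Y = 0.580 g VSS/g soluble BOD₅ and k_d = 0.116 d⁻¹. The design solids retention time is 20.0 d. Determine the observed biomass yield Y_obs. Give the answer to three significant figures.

Y_obs ≈ 0.175 g VSS/g soluble BOD₅

Y_obs = Y / (1 + k_d θ_c) = 0.580 / (1 + 0.116 × 20.0) = 0.580 / 3.320 = 0.1747.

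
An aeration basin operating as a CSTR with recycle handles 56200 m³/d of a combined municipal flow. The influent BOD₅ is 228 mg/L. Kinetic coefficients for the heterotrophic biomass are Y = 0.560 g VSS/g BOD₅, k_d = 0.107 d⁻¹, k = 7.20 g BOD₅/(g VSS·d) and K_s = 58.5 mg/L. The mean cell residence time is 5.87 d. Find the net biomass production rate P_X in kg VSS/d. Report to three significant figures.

P_X ≈ 4320 kg VSS/d

For a completely mixed reactor with recycle the Lawrence–McCarty relation gives S = K_s·(1 + k_d·θ_c) / [θ_c·(Y·k − k_d) − 1] = 58.5 × (1 + 0.107 × 5.87) / [5.87 × (0.560 × 7.20 − 0.107) − 1] = 95.24 / 22.04 = 4.321 mg/L.
The observed yield is Y_obs = Y/(1 + k_d·θ_c) = 0.560 / (1 + 0.107 × 5.87) = 0.560 / 1.628 = 0.3440 g VSS per g BOD₅ removed.
Q·(S₀ − S) = 56200 × (228 − 4.32) × 10⁻³ = 12571 kg/d removed.
So the net sludge growth is P_X = 0.3440 × 12571 = 4324 kg VSS/d.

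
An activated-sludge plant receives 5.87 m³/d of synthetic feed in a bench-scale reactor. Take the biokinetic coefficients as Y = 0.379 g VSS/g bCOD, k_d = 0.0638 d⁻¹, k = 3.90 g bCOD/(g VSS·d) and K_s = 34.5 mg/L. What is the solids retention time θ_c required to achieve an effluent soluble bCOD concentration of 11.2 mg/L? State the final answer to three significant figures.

θ_c ≈ 3.35 d

From 1/θ_c = Y·k·S/(K_s + S) − k_d: Y·k·S/(K_s+S) = 0.379 × 3.90 × 11.2 / (34.5 + 11.2) = 0.3622 d⁻¹.
θ_c = 1/(μ − k_d) = 1/(0.3622 − 0.0638) = 1/0.2984 = 3.351 d.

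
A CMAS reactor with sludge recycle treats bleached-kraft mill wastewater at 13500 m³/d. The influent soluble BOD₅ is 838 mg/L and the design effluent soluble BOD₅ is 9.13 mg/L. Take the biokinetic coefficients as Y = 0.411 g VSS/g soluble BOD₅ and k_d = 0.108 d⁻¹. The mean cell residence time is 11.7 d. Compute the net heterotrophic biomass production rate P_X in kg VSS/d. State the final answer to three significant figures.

P_X ≈ 2030 kg VSS/d

The observed yield is Y_obs = Y/(1 + k_d·θ_c) = 0.411 / (1 + 0.108 × 11.7) = 0.411 / 2.264 = 0.1816 g VSS per g soluble BOD₅ removed.
Mass of soluble BOD₅ removed per day: Q(S₀ − S) = 13500 × 828.9 g/m³ = 11190 kg/d.
So the net sludge growth is P_X = 0.1816 × 11190 = 2032 kg VSS/d.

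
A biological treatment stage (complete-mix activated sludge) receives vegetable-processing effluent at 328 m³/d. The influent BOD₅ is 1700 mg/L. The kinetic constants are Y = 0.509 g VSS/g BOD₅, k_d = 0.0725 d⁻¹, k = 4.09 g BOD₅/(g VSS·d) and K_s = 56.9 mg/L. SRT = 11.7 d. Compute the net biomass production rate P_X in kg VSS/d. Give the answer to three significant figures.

From the Monod/SRT balance for a CMAS, S = K_s·(1+k_d θ_c)/[θ_c·(Y k − k_d) − 1] = 56.9 × (1 + 0.0725 × 11.7) / [11.7 × (0.509 × 4.09 − 0.0725) − 1] = 105.2 / 22.51 = 4.672 mg/L.
Observed yield with endogenous decay: Y_obs = Y / (1 + k_d·θ_c) = 0.509 / (1 + 0.0725 × 11.7) = 0.509 / 1.848 = 0.2754 g VSS/g BOD₅.
Mass of BOD₅ removed per day: Q(S₀ − S) = 328 × 1695 g/m³ = 556.1 kg/d.
So the net sludge growth is P_X = 0.2754 × 556.1 = 153.1 kg VSS/d.

P_X ≈ 153 kg VSS/d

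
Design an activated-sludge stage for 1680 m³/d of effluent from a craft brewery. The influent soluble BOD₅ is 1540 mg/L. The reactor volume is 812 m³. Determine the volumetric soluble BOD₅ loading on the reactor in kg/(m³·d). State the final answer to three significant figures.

Volumetric loading L_v = Q·S₀ / V = 1680 × 1540 g/m³ / 812.0 m³ = 3186 g/(m³·d) = 3.186 kg soluble BOD₅/(m³·d).

L_v ≈ 3.19 kg soluble BOD₅/(m³·d)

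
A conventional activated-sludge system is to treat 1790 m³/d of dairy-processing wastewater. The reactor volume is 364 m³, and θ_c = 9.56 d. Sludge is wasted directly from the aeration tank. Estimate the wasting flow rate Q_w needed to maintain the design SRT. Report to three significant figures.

Wasting from the aeration tank: Q_w = V / θ_c = 364.0 / 9.56 = 38.08 m³/d.

Q_w ≈ 38.1 m³/d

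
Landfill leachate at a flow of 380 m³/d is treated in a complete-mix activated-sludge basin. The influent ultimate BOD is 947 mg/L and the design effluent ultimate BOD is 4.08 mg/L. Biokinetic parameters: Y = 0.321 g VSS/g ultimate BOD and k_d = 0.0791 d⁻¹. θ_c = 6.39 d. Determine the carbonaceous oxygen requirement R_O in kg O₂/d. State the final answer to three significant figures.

Y_obs = Y / (1 + k_d θ_c) = 0.321 / (1 + 0.0791 × 6.39) = 0.321 / 1.505 = 0.2132.
Q·(S₀ − S) = 380 × (947 − 4.08) × 10⁻³ = 358.3 kg/d removed.
Biomass synthesised: P_X = Y_obs × 358.3 = 76.40 kg VSS/d.
Carbonaceous O₂ demand = substrate oxidised − cell-mass equivalent = 358.3 − 1.42 × 76.40 = 249.8 kg O₂/d.

R_O ≈ 250 kg O₂/d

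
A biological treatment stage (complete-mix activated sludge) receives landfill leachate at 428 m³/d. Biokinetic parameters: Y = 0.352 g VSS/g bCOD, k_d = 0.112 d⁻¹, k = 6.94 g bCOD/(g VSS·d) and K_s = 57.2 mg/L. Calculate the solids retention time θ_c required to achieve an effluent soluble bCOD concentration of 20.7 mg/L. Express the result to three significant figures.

θ_c ≈ 1.86 d

Specific growth rate at S = 20.7 mg/L: μ = YkS/(K_s+S) = 0.352·6.94·20.7/(57.2+20.7) = 0.6491 d⁻¹.
θ_c = 1/(μ − k_d) = 1/(0.6491 − 0.112) = 1/0.5371 = 1.862 d.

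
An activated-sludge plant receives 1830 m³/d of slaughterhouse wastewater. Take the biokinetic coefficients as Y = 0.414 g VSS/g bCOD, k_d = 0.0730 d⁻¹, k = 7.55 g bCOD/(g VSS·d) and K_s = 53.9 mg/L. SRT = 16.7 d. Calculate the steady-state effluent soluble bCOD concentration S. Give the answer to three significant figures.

From the Monod/SRT balance for a CMAS, S = K_s·(1+k_d θ_c)/[θ_c·(Y k − k_d) − 1] = 53.9 × (1 + 0.0730 × 16.7) / [16.7 × (0.414 × 7.55 − 0.0730) − 1] = 119.6 / 49.98 = 2.393 mg/L.

S ≈ 2.39 mg/L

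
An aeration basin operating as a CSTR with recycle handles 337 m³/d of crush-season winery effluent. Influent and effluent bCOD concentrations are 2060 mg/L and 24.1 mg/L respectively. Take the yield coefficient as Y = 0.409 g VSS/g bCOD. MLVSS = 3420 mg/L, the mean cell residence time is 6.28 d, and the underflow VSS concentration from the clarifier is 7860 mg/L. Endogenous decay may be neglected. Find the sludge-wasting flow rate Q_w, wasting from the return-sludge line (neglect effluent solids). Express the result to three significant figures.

Biomass mass balance (decay neglected): V·X = Y·Q·(S₀ − S)·θ_c, so V = 0.409 × 337 × (2060 − 24.1) × 6.28 / 3420 = 515.3 m³.
Q_w = (V·X)/(θ_c X_r) = 515.3 × 3420 / (6.28 × 7860) = 35.70 m³/d.

Q_w ≈ 35.7 m³/d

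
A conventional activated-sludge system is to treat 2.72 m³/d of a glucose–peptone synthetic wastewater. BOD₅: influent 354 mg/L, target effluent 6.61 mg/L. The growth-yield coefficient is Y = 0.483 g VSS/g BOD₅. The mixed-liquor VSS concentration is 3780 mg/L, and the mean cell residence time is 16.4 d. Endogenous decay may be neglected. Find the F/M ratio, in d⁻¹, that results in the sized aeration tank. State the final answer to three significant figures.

F/M ≈ 0.129 d⁻¹

With k_d = 0 the design equation reduces to V = Y Q (S₀−S) θ_c / X = 0.483 × 2.72 × (354 − 6.61) × 16.4 / 3780 = 1.980 m³.
Food-to-microorganism ratio F/M = Q S₀ / (V X) = 2.72 × 354 / (1.980 × 3780) = 0.1286 d⁻¹.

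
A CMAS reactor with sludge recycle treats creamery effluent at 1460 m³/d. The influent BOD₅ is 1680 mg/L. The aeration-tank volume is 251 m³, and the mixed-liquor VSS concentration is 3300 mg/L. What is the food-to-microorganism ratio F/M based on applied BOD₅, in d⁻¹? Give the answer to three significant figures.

F/M = applied load / biomass = Q·S₀/(V·X) = 1460 × 1680 / (251.0 × 3300) = 2.961 d⁻¹.

F/M ≈ 2.96 d⁻¹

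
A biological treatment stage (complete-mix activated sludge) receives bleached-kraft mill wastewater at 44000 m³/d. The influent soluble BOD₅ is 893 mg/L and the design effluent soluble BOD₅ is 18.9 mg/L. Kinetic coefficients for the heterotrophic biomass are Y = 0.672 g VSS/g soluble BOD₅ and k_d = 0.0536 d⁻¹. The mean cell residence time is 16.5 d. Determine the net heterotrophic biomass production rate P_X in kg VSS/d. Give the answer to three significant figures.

P_X ≈ 13700 kg VSS/d

Correct the yield for decay: Y_obs = Y/(1 + k_d θ_c) = 0.672 / (1 + 0.0536 × 16.5) = 0.672 / 1.884 = 0.3566.
ΔS = 893 − 18.9 = 874.1 mg/L, so the substrate removal rate is 44000 × 874.1/1000 = 38460 kg soluble BOD₅/d.
Biomass produced: P_X = Y_obs·Q·ΔS = 0.3566 × 38460 ≈ 13715 kg VSS/d.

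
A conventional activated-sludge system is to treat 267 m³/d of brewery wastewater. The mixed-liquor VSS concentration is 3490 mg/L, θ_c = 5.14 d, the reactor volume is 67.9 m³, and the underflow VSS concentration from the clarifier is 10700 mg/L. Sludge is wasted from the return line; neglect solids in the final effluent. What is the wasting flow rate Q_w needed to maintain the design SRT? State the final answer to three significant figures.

Wasting from the return line (neglecting effluent solids): Q_w = V·X / (θ_c·X_r) = 67.90 × 3490 / (5.14 × 10700) = 4.309 m³/d.

Q_w ≈ 4.31 m³/d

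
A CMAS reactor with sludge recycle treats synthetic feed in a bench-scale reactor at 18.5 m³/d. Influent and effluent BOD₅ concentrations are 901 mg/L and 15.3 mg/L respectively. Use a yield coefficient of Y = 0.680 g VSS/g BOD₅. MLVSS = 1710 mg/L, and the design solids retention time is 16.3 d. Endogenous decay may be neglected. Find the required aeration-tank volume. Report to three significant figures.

V ≈ 106 m³

With k_d = 0 the design equation reduces to V = Y Q (S₀−S) θ_c / X = 0.680 × 18.5 × (901 − 15.3) × 16.3 / 1710 = 106.2 m³.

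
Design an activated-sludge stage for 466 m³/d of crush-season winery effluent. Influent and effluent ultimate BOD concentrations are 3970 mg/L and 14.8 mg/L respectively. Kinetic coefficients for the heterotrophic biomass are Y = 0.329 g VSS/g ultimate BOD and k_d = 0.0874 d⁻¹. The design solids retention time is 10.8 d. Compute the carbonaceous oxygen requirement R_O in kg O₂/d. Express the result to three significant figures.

R_O ≈ 1400 kg O₂/d

Correct the yield for decay: Y_obs = Y/(1 + k_d θ_c) = 0.329 / (1 + 0.0874 × 10.8) = 0.329 / 1.944 = 0.1692.
Q·(S₀ − S) = 466 × (3970 − 14.8) × 10⁻³ = 1843 kg/d removed.
Biomass synthesised: P_X = Y_obs × 1843 = 311.9 kg VSS/d.
Carbonaceous O₂ demand = substrate oxidised − cell-mass equivalent = 1843 − 1.42 × 311.9 = 1400 kg O₂/d.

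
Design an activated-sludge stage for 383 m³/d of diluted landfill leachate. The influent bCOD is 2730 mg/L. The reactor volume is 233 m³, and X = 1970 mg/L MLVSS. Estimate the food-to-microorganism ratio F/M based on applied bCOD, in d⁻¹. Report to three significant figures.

F/M ≈ 2.28 d⁻¹

F/M = Q·S₀ / (V·X) = 383 × 2730 / (233.0 × 1970) = 2.278 g bCOD·(g VSS·d)⁻¹.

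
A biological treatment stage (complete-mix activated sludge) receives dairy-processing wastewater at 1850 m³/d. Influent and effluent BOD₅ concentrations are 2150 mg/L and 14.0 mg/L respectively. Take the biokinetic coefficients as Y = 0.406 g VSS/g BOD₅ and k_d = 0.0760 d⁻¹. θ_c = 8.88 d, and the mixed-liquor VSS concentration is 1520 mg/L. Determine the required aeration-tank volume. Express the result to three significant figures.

V ≈ 5600 m³

Steady-state biomass mass balance: V·X·(1 + k_d·θ_c) = Y·Q·(S₀ − S)·θ_c, so V = 0.406 × 1850 × (2150 − 14.0) × 8.88 / [1520 × (1 + 0.0760 × 8.88)] = 1.42×10^7 / 2546 = 5596 m³.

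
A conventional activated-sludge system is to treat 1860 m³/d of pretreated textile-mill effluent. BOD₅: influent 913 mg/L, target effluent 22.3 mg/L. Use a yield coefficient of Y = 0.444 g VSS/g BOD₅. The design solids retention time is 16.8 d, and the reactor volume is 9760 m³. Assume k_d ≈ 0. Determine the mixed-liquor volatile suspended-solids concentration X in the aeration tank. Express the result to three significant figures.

Without decay, X = Y Q (S₀−S) θ_c / V = 0.444 × 1860 × (913 − 22.3) × 16.8 / 9760 = 1266 mg/L.

X ≈ 1270 mg/L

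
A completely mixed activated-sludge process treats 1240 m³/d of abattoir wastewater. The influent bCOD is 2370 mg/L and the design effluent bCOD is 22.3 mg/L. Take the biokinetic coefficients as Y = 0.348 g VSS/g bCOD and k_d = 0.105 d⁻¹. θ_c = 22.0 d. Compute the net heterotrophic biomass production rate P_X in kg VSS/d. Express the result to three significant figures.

The observed yield is Y_obs = Y/(1 + k_d·θ_c) = 0.348 / (1 + 0.105 × 22.0) = 0.348 / 3.310 = 0.1051 g VSS per g bCOD removed.
ΔS = 2370 − 22.3 = 2348 mg/L, so the substrate removal rate is 1240 × 2348/1000 = 2911 kg bCOD/d.
So the net sludge growth is P_X = 0.1051 × 2911 = 306.1 kg VSS/d.

P_X ≈ 306 kg VSS/d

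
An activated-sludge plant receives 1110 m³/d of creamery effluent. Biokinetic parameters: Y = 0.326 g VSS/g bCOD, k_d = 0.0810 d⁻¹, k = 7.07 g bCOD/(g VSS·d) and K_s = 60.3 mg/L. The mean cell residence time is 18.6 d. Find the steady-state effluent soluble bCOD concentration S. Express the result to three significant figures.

From the Monod/SRT balance for a CMAS, S = K_s·(1+k_d θ_c)/[θ_c·(Y k − k_d) − 1] = 60.3 × (1 + 0.0810 × 18.6) / [18.6 × (0.326 × 7.07 − 0.0810) − 1] = 151.1 / 40.36 = 3.745 mg/L.

S ≈ 3.74 mg/L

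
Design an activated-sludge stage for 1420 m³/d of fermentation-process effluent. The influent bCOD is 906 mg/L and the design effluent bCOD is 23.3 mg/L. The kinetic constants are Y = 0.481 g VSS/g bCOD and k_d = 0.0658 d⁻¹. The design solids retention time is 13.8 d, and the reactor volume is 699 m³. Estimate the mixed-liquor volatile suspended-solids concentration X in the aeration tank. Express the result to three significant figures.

From V·X·(1 + k_d·θ_c) = Y·Q·(S₀ − S)·θ_c: X = 0.481 × 1420 × (906 − 23.3) × 13.8 / [699 × (1 + 0.0658 × 13.8)] = 6238 mg/L.

X ≈ 6240 mg/L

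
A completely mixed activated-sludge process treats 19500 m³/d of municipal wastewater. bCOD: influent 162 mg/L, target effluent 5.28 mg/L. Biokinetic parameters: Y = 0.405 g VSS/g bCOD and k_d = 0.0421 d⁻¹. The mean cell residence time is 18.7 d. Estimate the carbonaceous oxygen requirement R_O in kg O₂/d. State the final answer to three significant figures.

R_O ≈ 2070 kg O₂/d

Correct the yield for decay: Y_obs = Y/(1 + k_d θ_c) = 0.405 / (1 + 0.0421 × 18.7) = 0.405 / 1.787 = 0.2266.
ΔS = 162 − 5.28 = 156.7 mg/L, so the substrate removal rate is 19500 × 156.7/1000 = 3056 kg bCOD/d.
Net sludge production P_X = 0.2266 × 3056 = 692.5 kg VSS/d.
R_O = Q·(S₀ − S) − 1.42·P_X = 3056 − 1.42 × 692.5 = 2073 kg O₂/d.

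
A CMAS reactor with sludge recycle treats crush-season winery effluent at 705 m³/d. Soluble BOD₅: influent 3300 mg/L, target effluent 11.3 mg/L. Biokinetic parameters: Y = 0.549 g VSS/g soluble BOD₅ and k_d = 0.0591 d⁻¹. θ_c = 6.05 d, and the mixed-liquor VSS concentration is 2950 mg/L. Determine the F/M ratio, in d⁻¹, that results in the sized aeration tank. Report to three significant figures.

F/M ≈ 0.410 d⁻¹

Steady-state biomass mass balance: V·X·(1 + k_d·θ_c) = Y·Q·(S₀ − S)·θ_c, so V = 0.549 × 705 × (3300 − 11.3) × 6.05 / [2950 × (1 + 0.0591 × 6.05)] = 7.7×10^6 / 4005 = 1923 m³.
F/M = applied load / biomass = Q·S₀/(V·X) = 705 × 3300 / (1923 × 2950) = 0.4101 d⁻¹.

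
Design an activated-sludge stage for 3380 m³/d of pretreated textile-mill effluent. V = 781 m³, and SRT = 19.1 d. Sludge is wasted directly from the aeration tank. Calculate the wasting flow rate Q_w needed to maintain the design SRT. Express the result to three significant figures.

Wasting from the aeration tank: Q_w = V / θ_c = 781.0 / 19.1 = 40.89 m³/d.

Q_w ≈ 40.9 m³/d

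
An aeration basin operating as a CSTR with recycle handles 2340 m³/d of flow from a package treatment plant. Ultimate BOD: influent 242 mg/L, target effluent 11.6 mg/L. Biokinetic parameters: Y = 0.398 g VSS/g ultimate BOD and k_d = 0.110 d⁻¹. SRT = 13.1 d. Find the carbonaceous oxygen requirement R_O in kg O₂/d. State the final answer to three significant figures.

Y_obs = Y / (1 + k_d θ_c) = 0.398 / (1 + 0.110 × 13.1) = 0.398 / 2.441 = 0.1630.
Substrate removed = Q·(S₀ − S) = 2340 m³/d × (242 − 11.6) g/m³ = 5.39×10^5 g/d = 539.1 kg/d.
Biomass synthesised: P_X = Y_obs × 539.1 = 87.91 kg VSS/d.
R_O = Q·(S₀ − S) − 1.42·P_X = 539.1 − 1.42 × 87.91 = 414.3 kg O₂/d.

R_O ≈ 414 kg O₂/d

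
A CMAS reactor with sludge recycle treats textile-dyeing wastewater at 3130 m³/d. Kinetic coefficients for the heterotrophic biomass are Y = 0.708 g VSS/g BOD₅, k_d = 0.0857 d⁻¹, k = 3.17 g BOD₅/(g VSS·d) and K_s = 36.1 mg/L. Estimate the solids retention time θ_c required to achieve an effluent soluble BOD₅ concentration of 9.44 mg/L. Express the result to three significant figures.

From 1/θ_c = Y·k·S/(K_s + S) − k_d: Y·k·S/(K_s+S) = 0.708 × 3.17 × 9.44 / (36.1 + 9.44) = 0.4652 d⁻¹.
1/θ_c = 0.4652 − 0.0857 = 0.3795 d⁻¹, so θ_c = 2.635 d.

θ_c ≈ 2.63 d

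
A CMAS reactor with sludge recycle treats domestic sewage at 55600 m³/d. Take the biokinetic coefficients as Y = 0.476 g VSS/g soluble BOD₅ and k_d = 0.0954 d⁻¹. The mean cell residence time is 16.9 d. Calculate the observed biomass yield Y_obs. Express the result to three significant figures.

Y_obs = Y / (1 + k_d θ_c) = 0.476 / (1 + 0.0954 × 16.9) = 0.476 / 2.612 = 0.1822.

Y_obs ≈ 0.182 g VSS/g soluble BOD₅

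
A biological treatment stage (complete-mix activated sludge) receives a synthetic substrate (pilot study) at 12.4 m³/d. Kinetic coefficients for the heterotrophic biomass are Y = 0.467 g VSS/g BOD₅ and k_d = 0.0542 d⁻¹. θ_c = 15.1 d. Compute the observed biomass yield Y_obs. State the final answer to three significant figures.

Y_obs ≈ 0.257 g VSS/g BOD₅

The observed yield is Y_obs = Y/(1 + k_d·θ_c) = 0.467 / (1 + 0.0542 × 15.1) = 0.467 / 1.818 = 0.2568 g VSS per g BOD₅ removed.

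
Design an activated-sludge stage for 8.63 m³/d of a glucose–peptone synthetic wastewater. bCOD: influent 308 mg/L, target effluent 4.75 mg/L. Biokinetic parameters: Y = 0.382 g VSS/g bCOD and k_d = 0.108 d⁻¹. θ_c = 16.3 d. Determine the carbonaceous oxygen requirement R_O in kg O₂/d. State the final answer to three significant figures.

R_O ≈ 2.10 kg O₂/d

Y_obs = Y / (1 + k_d θ_c) = 0.382 / (1 + 0.108 × 16.3) = 0.382 / 2.760 = 0.1384.
Substrate removed = Q·(S₀ − S) = 8.63 m³/d × (308 − 4.75) g/m³ = 2.62×10^3 g/d = 2.617 kg/d.
Biomass synthesised: P_X = Y_obs × 2.617 = 0.3622 kg VSS/d.
Carbonaceous O₂ demand = substrate oxidised − cell-mass equivalent = 2.617 − 1.42 × 0.3622 = 2.103 kg O₂/d.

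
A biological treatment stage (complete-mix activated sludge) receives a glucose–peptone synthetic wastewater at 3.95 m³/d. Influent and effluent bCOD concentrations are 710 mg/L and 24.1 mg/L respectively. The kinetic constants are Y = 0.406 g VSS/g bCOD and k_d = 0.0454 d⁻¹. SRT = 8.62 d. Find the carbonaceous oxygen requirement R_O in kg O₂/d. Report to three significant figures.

R_O ≈ 1.59 kg O₂/d

Observed yield with endogenous decay: Y_obs = Y / (1 + k_d·θ_c) = 0.406 / (1 + 0.0454 × 8.62) = 0.406 / 1.391 = 0.2918 g VSS/g bCOD.
Substrate removed = Q·(S₀ − S) = 3.95 m³/d × (710 − 24.1) g/m³ = 2.71×10^3 g/d = 2.709 kg/d.
P_X = Y_obs·Q·(S₀ − S) = 0.2918 × 2.709 = 0.7906 kg VSS/d.
Carbonaceous O₂ demand = substrate oxidised − cell-mass equivalent = 2.709 − 1.42 × 0.7906 = 1.587 kg O₂/d.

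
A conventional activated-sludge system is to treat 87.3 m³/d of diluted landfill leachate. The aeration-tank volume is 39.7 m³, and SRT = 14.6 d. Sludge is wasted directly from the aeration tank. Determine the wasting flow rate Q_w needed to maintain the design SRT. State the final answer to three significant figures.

For wasting at MLVSS concentration, Q_w = V/θ_c = 39.70/14.6 = 2.719 m³/d.

Q_w ≈ 2.72 m³/d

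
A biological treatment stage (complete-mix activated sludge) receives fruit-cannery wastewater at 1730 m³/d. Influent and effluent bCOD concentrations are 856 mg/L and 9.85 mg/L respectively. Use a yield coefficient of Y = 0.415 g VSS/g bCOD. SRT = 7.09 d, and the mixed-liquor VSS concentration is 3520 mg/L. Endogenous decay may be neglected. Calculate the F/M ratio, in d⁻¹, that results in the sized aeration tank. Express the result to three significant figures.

F/M ≈ 0.344 d⁻¹

With k_d = 0 the design equation reduces to V = Y Q (S₀−S) θ_c / X = 0.415 × 1730 × (856 − 9.85) × 7.09 / 3520 = 1224 m³.
Food-to-microorganism ratio F/M = Q S₀ / (V X) = 1730 × 856 / (1224 × 3520) = 0.3438 d⁻¹.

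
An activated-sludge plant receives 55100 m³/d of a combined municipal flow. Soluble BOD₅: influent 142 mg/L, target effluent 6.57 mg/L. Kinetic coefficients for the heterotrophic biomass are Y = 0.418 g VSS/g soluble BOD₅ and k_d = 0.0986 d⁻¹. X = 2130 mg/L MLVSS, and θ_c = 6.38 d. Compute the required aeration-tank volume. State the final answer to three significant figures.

Rearranging the biomass balance for a CMAS with decay, V = Y·Q·ΔS·θ_c / [X·(1+k_d θ_c)] = 0.418 × 55100 × (142 − 6.57) × 6.38 / [2130 × (1 + 0.0986 × 6.38)] = 1.99×10^7 / 3470 = 5735 m³.

V ≈ 5740 m³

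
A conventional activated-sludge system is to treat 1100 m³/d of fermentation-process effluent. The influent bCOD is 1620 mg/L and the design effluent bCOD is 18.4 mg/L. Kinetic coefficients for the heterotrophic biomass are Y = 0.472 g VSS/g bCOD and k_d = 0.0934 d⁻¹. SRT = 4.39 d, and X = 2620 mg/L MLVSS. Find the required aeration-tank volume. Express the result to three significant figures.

V ≈ 988 m³

Rearranging the biomass balance for a CMAS with decay, V = Y·Q·ΔS·θ_c / [X·(1+k_d θ_c)] = 0.472 × 1100 × (1620 − 18.4) × 4.39 / [2620 × (1 + 0.0934 × 4.39)] = 3.65×10^6 / 3694 = 988.2 m³.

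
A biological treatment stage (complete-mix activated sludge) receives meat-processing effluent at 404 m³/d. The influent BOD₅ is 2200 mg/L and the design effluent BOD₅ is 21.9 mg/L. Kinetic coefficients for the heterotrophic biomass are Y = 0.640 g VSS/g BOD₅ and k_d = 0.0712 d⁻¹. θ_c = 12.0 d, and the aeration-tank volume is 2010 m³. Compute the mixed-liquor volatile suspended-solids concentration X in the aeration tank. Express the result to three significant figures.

From V·X·(1 + k_d·θ_c) = Y·Q·(S₀ − S)·θ_c: X = 0.640 × 404 × (2200 − 21.9) × 12.0 / [2010 × (1 + 0.0712 × 12.0)] = 1813 mg/L.

X ≈ 1810 mg/L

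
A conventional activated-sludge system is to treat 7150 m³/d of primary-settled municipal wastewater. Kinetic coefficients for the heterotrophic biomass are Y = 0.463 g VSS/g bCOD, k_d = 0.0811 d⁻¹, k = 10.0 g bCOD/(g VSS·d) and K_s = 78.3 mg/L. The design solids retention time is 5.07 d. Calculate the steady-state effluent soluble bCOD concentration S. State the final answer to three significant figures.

From the Monod/SRT balance for a CMAS, S = K_s·(1+k_d θ_c)/[θ_c·(Y k − k_d) − 1] = 78.3 × (1 + 0.0811 × 5.07) / [5.07 × (0.463 × 10.0 − 0.0811) − 1] = 110.5 / 22.06 = 5.008 mg/L.

S ≈ 5.01 mg/L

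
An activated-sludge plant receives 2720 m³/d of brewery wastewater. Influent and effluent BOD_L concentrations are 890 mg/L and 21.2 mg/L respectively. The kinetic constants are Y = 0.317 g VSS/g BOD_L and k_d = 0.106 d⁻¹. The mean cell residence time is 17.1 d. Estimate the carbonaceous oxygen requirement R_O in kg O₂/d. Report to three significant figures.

Y_obs = Y / (1 + k_d θ_c) = 0.317 / (1 + 0.106 × 17.1) = 0.317 / 2.813 = 0.1127.
ΔS = 890 − 21.2 = 868.8 mg/L, so the substrate removal rate is 2720 × 868.8/1000 = 2363 kg BOD_L/d.
Net sludge production P_X = 0.1127 × 2363 = 266.3 kg VSS/d.
Carbonaceous O₂ demand = substrate oxidised − cell-mass equivalent = 2363 − 1.42 × 266.3 = 1985 kg O₂/d.

R_O ≈ 1980 kg O₂/d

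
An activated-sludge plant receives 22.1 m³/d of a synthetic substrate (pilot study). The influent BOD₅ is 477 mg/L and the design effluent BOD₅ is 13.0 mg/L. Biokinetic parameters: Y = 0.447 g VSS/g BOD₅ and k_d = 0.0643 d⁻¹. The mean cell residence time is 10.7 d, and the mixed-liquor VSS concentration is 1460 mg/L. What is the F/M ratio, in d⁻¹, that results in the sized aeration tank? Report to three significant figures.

Rearranging the biomass balance for a CMAS with decay, V = Y·Q·ΔS·θ_c / [X·(1+k_d θ_c)] = 0.447 × 22.1 × (477 − 13.0) × 10.7 / [1460 × (1 + 0.0643 × 10.7)] = 4.9×10^4 / 2464 = 19.90 m³.
F/M = Q·S₀ / (V·X) = 22.1 × 477 / (19.90 × 1460) = 0.3628 g BOD₅·(g VSS·d)⁻¹.

F/M ≈ 0.363 d⁻¹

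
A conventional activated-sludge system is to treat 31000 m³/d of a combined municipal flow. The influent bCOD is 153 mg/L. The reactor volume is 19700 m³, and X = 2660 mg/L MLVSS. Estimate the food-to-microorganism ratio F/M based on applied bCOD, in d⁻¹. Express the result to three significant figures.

F/M = Q·S₀ / (V·X) = 31000 × 153 / (19700 × 2660) = 0.09051 g bCOD·(g VSS·d)⁻¹.

F/M ≈ 0.0905 d⁻¹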